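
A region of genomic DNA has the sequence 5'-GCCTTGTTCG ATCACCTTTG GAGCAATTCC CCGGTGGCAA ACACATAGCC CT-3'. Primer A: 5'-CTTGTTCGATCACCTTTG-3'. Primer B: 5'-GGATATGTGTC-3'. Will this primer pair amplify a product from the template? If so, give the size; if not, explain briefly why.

No product — primer B has no binding site in the template.

Primer B (GGATATGTGTC) does not match the top strand, and its reverse complement GACACATATCC does not match either.
With no annealing site for primer B, no amplification occurs.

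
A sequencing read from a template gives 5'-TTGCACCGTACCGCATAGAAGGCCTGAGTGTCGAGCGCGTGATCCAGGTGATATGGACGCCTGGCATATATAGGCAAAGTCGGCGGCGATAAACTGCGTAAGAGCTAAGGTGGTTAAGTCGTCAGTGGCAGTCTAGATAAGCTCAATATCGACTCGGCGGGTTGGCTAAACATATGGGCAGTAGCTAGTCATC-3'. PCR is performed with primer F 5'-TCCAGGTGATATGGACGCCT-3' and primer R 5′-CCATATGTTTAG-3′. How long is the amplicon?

Scanning the template, TCCAGGTGATATGGACGCCT occurs at positions 43–62; this primer anneals to the bottom strand there with its 3' end pointing downstream.
The reverse primer's reverse complement is CTAAACATATGG, which matches the template at positions 166–177.
Amplicon spans positions 43–177: 135 bp.

135 bp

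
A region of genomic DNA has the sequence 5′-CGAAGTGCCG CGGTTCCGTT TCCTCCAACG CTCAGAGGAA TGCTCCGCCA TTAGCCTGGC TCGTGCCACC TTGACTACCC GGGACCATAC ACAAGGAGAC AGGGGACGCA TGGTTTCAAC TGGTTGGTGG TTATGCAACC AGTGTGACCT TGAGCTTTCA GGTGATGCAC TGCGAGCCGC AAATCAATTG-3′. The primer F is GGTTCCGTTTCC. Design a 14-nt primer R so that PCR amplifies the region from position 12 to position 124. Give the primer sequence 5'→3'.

The product's 3' end on the top strand is position 124.
The reverse primer anneals to the top strand over positions 111–124, i.e. to TGGTTTCAACTGGT.
Its sequence written 5'→3' is the reverse complement: ACCAGTTGAAACCA.

5'-ACCAGTTGAAACCA-3'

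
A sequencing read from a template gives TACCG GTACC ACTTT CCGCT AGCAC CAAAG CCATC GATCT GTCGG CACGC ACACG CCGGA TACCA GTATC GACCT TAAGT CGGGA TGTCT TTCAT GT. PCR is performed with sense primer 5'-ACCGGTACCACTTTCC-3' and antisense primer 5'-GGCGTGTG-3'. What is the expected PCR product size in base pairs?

Forward primer ACCGGTACCACTTTCC is found on the top strand at positions 2–17.
Reverse complement of the reverse primer: CACACGCC. This occurs on the top strand at positions 50–57.
Product length = (reverse-primer end) − (forward-primer start) + 1 = 57 − 2 + 1 = 56 bp.

56 bp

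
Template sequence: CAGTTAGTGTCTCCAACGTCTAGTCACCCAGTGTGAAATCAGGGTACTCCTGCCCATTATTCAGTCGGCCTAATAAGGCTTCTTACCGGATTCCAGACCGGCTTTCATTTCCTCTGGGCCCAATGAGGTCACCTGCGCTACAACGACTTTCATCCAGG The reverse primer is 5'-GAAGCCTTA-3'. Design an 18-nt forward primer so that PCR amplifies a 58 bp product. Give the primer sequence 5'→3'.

The reverse primer's reverse complement TAAGGCTTC matches the template at positions 74–82, so the product ends at position 82.
A 58 bp product then starts at position 82 − 58 + 1 = 25.
The forward primer is identical to the top strand there: CACCCAGTGTGAAATCAG.

5'-CACCCAGTGTGAAATCAG-3'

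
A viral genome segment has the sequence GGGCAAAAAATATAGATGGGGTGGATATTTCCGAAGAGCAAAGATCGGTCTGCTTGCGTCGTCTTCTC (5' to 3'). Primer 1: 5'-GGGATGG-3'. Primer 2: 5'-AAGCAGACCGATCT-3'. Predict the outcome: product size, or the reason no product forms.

No product — primer 1 has no binding site in the template.

Primer 1 (GGGATGG) does not match the top strand, and its reverse complement CCATCCC does not match either.
With no annealing site for primer 1, no amplification occurs.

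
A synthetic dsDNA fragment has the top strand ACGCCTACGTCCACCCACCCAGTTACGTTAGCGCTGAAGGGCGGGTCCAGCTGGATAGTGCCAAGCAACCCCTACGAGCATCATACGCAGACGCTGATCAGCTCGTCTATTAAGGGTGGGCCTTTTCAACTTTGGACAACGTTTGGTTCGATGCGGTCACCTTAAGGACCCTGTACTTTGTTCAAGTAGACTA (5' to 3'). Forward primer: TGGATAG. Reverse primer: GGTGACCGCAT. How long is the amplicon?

110 bp

The forward primer matches the template at positions 52–58.
The reverse primer's reverse complement is ATGCGGTCACC, which matches the template at positions 151–161.
Product length = (reverse-primer end) − (forward-primer start) + 1 = 161 − 52 + 1 = 110 bp.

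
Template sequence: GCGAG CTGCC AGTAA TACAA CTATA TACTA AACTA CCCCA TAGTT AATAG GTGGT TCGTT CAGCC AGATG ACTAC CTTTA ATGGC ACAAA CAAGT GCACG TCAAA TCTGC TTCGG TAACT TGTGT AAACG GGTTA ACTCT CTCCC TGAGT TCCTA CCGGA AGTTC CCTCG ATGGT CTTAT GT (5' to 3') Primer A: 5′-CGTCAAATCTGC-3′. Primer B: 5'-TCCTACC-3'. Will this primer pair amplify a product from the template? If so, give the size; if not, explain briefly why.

Primer A (CGTCAAATCTGC) matches the top strand at positions 99–110 (3' end points downstream).
Primer B (TCCTACC) also matches the top strand directly, at positions 151–157 — its reverse complement GGTAGGA is not present.
Both primers anneal to the bottom strand with 3' ends pointing the same way, so neither can prime synthesis back toward the other.

No product — both primers anneal to the same strand and extend in the same direction.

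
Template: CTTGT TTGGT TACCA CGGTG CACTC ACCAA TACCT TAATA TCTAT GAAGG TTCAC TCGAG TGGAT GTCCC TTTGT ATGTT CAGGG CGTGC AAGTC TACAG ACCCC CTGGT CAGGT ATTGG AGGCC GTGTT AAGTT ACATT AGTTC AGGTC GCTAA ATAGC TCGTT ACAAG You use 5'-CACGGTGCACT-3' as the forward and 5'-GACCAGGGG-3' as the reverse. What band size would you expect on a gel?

Forward primer CACGGTGCACT is found on the top strand at positions 14–24.
Reverse complement of the reverse primer: CCCCTGGTC. This occurs on the top strand at positions 103–111.
Product length = (reverse-primer end) − (forward-primer start) + 1 = 111 − 14 + 1 = 98 bp.

98 bp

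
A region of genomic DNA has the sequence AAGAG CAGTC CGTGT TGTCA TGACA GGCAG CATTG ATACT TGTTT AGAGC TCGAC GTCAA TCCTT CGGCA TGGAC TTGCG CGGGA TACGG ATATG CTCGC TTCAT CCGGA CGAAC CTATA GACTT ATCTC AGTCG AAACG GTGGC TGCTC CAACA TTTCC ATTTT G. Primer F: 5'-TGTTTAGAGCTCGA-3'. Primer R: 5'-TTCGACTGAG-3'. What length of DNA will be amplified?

97 bp

The forward primer matches the template at positions 41–54.
Reverse complement of the reverse primer: CTCAGTCGAA. This occurs on the top strand at positions 128–137.
The product runs from position 41 to position 137, so its length is 137 − 41 + 1 = 97 bp.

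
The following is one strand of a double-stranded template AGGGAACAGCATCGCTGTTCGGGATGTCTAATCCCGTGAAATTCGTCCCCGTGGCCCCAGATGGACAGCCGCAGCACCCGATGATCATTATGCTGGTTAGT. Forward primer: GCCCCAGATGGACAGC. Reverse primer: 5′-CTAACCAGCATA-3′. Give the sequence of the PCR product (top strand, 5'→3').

Scanning the template, GCCCCAGATGGACAGC occurs at positions 54–69; this primer anneals to the bottom strand there with its 3' end pointing downstream.
Reverse complement of the reverse primer: TATGCTGGTTAG. This occurs on the top strand at positions 89–100.
The product is the template from position 54 through 100 (47 bp).

5'-GCCCCAGATGGACAGCCGCAGCACCCGATGATCATTATGCTGGTTAG-3'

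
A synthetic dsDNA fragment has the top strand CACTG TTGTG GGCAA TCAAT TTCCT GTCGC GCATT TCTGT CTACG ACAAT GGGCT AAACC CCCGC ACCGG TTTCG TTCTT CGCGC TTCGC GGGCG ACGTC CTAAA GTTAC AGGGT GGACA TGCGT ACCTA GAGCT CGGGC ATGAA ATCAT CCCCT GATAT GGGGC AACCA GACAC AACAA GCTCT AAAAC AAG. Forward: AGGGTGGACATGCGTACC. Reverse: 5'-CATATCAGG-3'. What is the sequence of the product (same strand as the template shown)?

Forward primer AGGGTGGACATGCGTACC is found on the top strand at positions 111–128.
The reverse primer's reverse complement is CCTGATATG, which matches the template at positions 153–161.
The product is the template from position 111 through 161 (51 bp).

5'-AGGGTGGACATGCGTACCTAGAGCTCGGGCATGAAATCATCCCCTGATATG-3'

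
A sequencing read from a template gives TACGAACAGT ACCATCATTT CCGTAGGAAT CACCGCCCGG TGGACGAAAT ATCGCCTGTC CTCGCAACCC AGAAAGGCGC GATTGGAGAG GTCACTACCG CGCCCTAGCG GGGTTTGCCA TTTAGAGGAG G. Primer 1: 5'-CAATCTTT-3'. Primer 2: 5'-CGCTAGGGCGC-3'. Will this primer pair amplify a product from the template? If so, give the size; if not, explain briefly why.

Primer 1 (CAATCTTT) does not match the top strand, and its reverse complement AAAGATTG does not match either.
With no annealing site for primer 1, no amplification occurs.

No product — primer 1 has no binding site in the template.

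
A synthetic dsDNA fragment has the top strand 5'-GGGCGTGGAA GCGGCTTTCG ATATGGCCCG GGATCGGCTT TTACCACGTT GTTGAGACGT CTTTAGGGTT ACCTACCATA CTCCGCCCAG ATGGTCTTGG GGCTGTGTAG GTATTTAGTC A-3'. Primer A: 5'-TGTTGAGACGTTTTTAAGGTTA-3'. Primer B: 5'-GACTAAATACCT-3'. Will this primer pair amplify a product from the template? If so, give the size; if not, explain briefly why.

No product — primer A has no binding site in the template.

Primer A (TGTTGAGACGTTTTTAAGGTTA) does not match the top strand, and its reverse complement TAACCTTAAAAACGTCTCAACA does not match either.
With no annealing site for primer A, no amplification occurs.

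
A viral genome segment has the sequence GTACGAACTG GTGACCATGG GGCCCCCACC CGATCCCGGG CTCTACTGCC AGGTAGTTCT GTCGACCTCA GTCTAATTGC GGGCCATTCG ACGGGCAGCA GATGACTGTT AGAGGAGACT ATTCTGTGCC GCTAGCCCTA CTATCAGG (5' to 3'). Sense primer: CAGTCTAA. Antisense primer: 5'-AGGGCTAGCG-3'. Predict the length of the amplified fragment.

71 bp

Scanning the template, CAGTCTAA occurs at positions 69–76; this primer anneals to the bottom strand there with its 3' end pointing downstream.
The reverse primer's reverse complement is CGCTAGCCCT, which matches the template at positions 130–139.
Product length = (reverse-primer end) − (forward-primer start) + 1 = 139 − 69 + 1 = 71 bp.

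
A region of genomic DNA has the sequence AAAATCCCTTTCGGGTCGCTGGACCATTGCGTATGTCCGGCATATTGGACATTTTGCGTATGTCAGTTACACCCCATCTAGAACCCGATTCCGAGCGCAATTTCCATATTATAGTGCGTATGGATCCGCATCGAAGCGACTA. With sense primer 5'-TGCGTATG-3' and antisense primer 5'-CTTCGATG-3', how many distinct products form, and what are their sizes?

The forward primer TGCGTATG matches the top strand at positions 28–35, 55–62, 115–122.
The reverse primer's reverse complement is CATCGAAG, matching at positions 129–136.
Each forward site pairs with the reverse site to give a product ending at position 136: sizes 109, 82, 22 bp.

Three products: 109 bp, 82 bp, 22 bp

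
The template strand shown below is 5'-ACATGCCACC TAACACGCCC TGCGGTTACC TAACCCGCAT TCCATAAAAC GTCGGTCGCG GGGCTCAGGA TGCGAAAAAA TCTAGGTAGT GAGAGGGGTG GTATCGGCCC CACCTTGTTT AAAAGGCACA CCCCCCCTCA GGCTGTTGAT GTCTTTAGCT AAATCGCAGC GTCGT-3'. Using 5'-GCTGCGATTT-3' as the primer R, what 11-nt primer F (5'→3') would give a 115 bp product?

The reverse primer's reverse complement AAATCGCAGC matches the template at positions 161–170, so the product ends at position 170.
A 115 bp product then starts at position 170 − 115 + 1 = 56.
The forward primer is identical to the top strand there: TCGCGGGGCTC.

5'-TCGCGGGGCTC-3'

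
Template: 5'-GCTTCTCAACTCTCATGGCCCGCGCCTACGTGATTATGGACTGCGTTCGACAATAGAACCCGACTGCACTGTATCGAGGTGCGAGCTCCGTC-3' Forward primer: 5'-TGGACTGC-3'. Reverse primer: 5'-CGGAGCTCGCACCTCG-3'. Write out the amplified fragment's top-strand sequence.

5'-TGGACTGCGTTCGACAATAGAACCCGACTGCACTGTATCGAGGTGCGAGCTCCG-3'

The forward primer matches the template at positions 37–44.
Taking the reverse complement of CGGAGCTCGCACCTCG gives CGAGGTGCGAGCTCCG, found at positions 75–90 on the template; the primer anneals here to the top strand with its 3' end pointing upstream.
The product is the template from position 37 through 90 (54 bp).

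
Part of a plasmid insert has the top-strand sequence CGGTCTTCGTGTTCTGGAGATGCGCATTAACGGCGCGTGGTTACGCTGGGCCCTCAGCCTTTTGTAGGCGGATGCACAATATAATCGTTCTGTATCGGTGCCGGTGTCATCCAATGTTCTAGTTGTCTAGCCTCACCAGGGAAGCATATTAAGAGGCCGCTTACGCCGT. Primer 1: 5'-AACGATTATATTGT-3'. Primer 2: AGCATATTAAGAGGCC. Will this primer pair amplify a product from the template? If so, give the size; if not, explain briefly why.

Primer 1 (AACGATTATATTGT) has reverse complement ACAATATAATCGTT, which matches the top strand at positions 76–89; primer 1 anneals to the top strand there with its 3' end pointing upstream toward position 76.
Primer 2 (AGCATATTAAGAGGCC) matches the top strand directly at positions 143–158; it anneals to the bottom strand with its 3' end pointing downstream toward position 158.
The 3' ends diverge (primer 1 extends toward position 1, primer 2 toward position 169), so the primers never converge on a shared product.

No product — the primers' 3' ends point away from each other.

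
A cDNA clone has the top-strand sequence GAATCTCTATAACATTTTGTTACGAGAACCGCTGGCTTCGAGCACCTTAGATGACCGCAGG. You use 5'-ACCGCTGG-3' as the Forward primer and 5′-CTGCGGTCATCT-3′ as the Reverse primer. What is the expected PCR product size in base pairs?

33 bp

The forward primer matches the template at positions 28–35.
Taking the reverse complement of CTGCGGTCATCT gives AGATGACCGCAG, found at positions 49–60 on the template; the primer anneals here to the top strand with its 3' end pointing upstream.
The product runs from position 28 to position 60, so its length is 60 − 28 + 1 = 33 bp.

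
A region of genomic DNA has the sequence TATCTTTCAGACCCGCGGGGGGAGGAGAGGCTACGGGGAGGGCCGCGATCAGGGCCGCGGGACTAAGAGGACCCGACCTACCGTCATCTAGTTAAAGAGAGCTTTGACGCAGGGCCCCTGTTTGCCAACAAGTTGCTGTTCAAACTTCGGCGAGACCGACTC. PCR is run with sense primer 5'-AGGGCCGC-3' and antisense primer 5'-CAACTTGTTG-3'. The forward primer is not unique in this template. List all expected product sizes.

The forward primer AGGGCCGC matches the top strand at positions 39–46, 51–58.
The reverse primer's reverse complement is CAACAAGTTG, matching at positions 126–135.
Each forward site pairs with the reverse site to give a product ending at position 135: sizes 97, 85 bp.

97 bp, 85 bp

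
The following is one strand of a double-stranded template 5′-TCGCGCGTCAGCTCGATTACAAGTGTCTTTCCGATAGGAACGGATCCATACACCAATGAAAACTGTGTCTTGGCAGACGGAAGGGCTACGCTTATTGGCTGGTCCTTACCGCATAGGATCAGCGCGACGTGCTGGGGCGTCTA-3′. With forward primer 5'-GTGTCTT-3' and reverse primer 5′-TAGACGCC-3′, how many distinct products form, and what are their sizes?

The forward primer GTGTCTT matches the top strand at positions 23–29, 65–71.
The reverse primer's reverse complement is GGCGTCTA, matching at positions 136–143.
Each forward site pairs with the reverse site to give a product ending at position 143: sizes 121, 79 bp.

Two products: 121 bp, 79 bp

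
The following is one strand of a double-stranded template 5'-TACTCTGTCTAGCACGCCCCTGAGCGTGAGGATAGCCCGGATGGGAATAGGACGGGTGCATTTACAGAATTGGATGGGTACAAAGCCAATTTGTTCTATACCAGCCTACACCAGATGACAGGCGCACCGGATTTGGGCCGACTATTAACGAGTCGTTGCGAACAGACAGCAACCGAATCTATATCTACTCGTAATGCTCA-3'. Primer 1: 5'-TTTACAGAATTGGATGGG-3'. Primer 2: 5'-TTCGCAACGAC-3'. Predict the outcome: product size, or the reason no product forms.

Yes — a 102 bp product.

Primer 1 (TTTACAGAATTGGATGGG) matches the top strand at positions 61–78; it acts as a forward primer.
Primer 2's reverse complement is GTCGTTGCGAA, matching the top strand at positions 152–162; it acts as a reverse primer.
The 3' ends face each other across positions 61–162, giving a 102 bp product.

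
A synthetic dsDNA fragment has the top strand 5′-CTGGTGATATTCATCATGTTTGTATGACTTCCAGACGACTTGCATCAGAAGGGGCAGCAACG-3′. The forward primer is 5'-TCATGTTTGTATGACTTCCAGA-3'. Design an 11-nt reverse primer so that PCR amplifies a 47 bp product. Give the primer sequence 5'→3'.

5'-TTGCTGCCCCT-3'

The forward primer binds at positions 14–35, so a 47 bp product ends at position 14 + 47 − 1 = 60.
The reverse primer anneals to the top strand over positions 50–60, i.e. to AGGGGCAGCAA.
Its sequence written 5'→3' is the reverse complement: TTGCTGCCCCT.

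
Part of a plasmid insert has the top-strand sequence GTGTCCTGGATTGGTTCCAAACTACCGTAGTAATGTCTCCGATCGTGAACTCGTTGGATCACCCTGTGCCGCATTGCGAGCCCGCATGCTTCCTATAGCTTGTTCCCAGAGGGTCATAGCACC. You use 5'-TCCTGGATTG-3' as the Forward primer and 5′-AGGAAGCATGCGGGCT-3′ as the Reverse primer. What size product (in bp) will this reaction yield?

91 bp

Forward primer TCCTGGATTG is found on the top strand at positions 4–13.
The reverse primer's reverse complement is AGCCCGCATGCTTCCT, which matches the template at positions 79–94.
Product length = (reverse-primer end) − (forward-primer start) + 1 = 94 − 4 + 1 = 91 bp.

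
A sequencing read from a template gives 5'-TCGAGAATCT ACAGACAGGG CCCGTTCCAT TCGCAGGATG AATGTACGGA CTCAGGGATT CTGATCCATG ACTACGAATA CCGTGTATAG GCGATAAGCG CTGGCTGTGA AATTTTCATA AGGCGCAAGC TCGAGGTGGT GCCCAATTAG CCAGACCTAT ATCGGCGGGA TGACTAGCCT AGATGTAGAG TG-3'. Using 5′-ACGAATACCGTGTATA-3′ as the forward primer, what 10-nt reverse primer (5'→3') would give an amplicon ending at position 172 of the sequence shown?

5'-CATCCCGCCG-3'

The forward primer binds at positions 74–89; the product's 3' end on the top strand is position 172.
The reverse primer anneals to the top strand over positions 163–172, i.e. to CGGCGGGATG.
Its sequence written 5'→3' is the reverse complement: CATCCCGCCG.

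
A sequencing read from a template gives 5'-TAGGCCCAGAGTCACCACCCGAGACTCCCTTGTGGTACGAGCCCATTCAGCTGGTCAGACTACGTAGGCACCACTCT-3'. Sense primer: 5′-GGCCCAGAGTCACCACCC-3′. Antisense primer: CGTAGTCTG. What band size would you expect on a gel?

62 bp

Scanning the template, GGCCCAGAGTCACCACCC occurs at positions 3–20; this primer anneals to the bottom strand there with its 3' end pointing downstream.
Taking the reverse complement of CGTAGTCTG gives CAGACTACG, found at positions 56–64 on the template; the primer anneals here to the top strand with its 3' end pointing upstream.
Product length = (reverse-primer end) − (forward-primer start) + 1 = 64 − 3 + 1 = 62 bp.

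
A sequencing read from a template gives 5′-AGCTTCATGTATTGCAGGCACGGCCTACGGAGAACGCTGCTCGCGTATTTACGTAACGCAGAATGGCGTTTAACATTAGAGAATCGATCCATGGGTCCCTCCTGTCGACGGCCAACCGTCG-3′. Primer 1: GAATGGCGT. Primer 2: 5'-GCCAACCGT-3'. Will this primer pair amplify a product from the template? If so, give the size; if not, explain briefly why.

No product — both primers anneal to the same strand and extend in the same direction.

Primer 1 (GAATGGCGT) matches the top strand at positions 61–69 (3' end points downstream).
Primer 2 (GCCAACCGT) also matches the top strand directly, at positions 111–119 — its reverse complement ACGGTTGGC is not present.
Both primers anneal to the bottom strand with 3' ends pointing the same way, so neither can prime synthesis back toward the other.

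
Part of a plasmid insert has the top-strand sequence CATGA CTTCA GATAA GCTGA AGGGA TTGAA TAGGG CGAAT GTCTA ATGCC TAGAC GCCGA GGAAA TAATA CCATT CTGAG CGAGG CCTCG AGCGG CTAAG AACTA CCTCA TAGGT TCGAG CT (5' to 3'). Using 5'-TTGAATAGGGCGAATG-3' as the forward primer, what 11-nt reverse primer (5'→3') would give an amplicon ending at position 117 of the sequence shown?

5'-GAACCTATGAG-3'

The forward primer binds at positions 26–41; the product's 3' end on the top strand is position 117.
The reverse primer anneals to the top strand over positions 107–117, i.e. to CTCATAGGTTC.
Its sequence written 5'→3' is the reverse complement: GAACCTATGAG.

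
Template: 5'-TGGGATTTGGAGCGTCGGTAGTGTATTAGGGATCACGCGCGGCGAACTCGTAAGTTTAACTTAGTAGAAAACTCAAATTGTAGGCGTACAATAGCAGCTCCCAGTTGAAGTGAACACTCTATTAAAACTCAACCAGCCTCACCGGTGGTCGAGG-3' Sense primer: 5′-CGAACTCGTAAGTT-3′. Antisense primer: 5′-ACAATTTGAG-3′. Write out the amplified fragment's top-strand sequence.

The forward primer matches the template at positions 43–56.
Taking the reverse complement of ACAATTTGAG gives CTCAAATTGT, found at positions 72–81 on the template; the primer anneals here to the top strand with its 3' end pointing upstream.
The product is the template from position 43 through 81 (39 bp).

5'-CGAACTCGTAAGTTTAACTTAGTAGAAAACTCAAATTGT-3'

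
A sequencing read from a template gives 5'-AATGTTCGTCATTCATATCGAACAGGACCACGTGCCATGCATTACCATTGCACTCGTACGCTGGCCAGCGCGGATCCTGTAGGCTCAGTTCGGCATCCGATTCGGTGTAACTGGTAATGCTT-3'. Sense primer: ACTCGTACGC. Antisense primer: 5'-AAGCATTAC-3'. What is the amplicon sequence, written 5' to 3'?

5'-ACTCGTACGCTGGCCAGCGCGGATCCTGTAGGCTCAGTTCGGCATCCGATTCGGTGTAACTGGTAATGCTT-3'

Scanning the template, ACTCGTACGC occurs at positions 52–61; this primer anneals to the bottom strand there with its 3' end pointing downstream.
Taking the reverse complement of AAGCATTAC gives GTAATGCTT, found at positions 114–122 on the template; the primer anneals here to the top strand with its 3' end pointing upstream.
The product is the template from position 52 through 122 (71 bp).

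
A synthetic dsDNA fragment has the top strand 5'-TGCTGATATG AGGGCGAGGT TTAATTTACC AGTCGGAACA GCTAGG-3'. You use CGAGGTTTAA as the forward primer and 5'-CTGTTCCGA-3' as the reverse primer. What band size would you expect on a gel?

27 bp

Scanning the template, CGAGGTTTAA occurs at positions 15–24; this primer anneals to the bottom strand there with its 3' end pointing downstream.
Taking the reverse complement of CTGTTCCGA gives TCGGAACAG, found at positions 33–41 on the template; the primer anneals here to the top strand with its 3' end pointing upstream.
Amplicon spans positions 15–41: 27 bp.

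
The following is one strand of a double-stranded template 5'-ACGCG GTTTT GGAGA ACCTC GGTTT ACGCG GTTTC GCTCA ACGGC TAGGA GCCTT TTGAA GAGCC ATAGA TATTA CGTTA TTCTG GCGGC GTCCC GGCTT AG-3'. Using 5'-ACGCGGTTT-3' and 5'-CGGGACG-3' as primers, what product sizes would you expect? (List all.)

96 bp, 71 bp

The forward primer ACGCGGTTT matches the top strand at positions 1–9, 26–34.
The reverse primer's reverse complement is CGTCCCG, matching at positions 90–96.
Each forward site pairs with the reverse site to give a product ending at position 96: sizes 96, 71 bp.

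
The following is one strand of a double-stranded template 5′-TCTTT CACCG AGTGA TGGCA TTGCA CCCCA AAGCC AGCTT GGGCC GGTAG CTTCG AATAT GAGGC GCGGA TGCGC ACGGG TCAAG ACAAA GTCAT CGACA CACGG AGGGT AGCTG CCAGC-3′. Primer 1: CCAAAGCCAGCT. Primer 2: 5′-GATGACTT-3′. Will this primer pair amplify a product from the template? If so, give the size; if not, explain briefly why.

Yes — a 69 bp product.

Primer 1 (CCAAAGCCAGCT) matches the top strand at positions 28–39; it acts as a forward primer.
Primer 2's reverse complement is AAGTCATC, matching the top strand at positions 89–96; it acts as a reverse primer.
The 3' ends face each other across positions 28–96, giving a 69 bp product.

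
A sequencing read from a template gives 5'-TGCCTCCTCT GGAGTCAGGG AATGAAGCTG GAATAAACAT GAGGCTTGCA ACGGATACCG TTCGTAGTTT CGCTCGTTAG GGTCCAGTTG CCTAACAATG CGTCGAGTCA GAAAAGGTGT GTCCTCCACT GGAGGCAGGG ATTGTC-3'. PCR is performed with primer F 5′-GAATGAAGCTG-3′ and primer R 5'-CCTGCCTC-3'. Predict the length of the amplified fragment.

120 bp

Forward primer GAATGAAGCTG is found on the top strand at positions 20–30.
Taking the reverse complement of CCTGCCTC gives GAGGCAGG, found at positions 132–139 on the template; the primer anneals here to the top strand with its 3' end pointing upstream.
Product length = (reverse-primer end) − (forward-primer start) + 1 = 139 − 20 + 1 = 120 bp.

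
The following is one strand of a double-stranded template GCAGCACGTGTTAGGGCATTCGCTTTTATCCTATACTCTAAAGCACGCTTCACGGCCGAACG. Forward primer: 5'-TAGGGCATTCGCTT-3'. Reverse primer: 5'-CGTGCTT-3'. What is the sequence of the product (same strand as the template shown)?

5'-TAGGGCATTCGCTTTTATCCTATACTCTAAAGCACG-3'

Forward primer TAGGGCATTCGCTT is found on the top strand at positions 12–25.
Reverse complement of the reverse primer: AAGCACG. This occurs on the top strand at positions 41–47.
The product is the template from position 12 through 47 (36 bp).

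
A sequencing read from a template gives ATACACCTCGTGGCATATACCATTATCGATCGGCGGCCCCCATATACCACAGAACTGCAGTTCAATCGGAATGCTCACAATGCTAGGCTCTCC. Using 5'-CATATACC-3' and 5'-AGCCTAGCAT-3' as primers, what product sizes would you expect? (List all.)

The forward primer CATATACC matches the top strand at positions 14–21, 41–48.
The reverse primer's reverse complement is ATGCTAGGCT, matching at positions 80–89.
Each forward site pairs with the reverse site to give a product ending at position 89: sizes 76, 49 bp.

76 bp, 49 bp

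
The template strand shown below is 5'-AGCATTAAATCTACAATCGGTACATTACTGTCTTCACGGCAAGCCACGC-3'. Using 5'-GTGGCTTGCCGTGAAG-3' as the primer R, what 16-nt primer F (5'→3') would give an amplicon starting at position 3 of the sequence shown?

5'-CATTAAATCTACAATC-3'

The reverse primer's reverse complement CTTCACGGCAAGCCAC matches the template at positions 32–47; the product starts at position 3.
The forward primer is identical to the top strand over positions 3–18: CATTAAATCTACAATC.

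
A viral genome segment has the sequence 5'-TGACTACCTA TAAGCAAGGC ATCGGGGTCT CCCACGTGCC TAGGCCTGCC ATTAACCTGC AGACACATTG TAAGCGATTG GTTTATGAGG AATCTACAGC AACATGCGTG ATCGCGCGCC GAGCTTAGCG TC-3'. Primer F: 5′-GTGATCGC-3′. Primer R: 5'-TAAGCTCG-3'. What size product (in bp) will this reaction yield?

20 bp

Forward primer GTGATCGC is found on the top strand at positions 108–115.
The reverse primer's reverse complement is CGAGCTTA, which matches the template at positions 120–127.
Amplicon spans positions 108–127: 20 bp.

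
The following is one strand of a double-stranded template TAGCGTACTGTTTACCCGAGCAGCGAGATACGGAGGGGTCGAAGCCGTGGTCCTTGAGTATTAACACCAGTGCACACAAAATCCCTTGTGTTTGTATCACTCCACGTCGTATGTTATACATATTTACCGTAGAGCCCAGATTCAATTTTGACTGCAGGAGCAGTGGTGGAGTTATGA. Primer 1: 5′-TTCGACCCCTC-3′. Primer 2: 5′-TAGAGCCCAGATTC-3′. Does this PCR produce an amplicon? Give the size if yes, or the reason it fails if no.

No product — the primers' 3' ends point away from each other.

Primer 1 (TTCGACCCCTC) has reverse complement GAGGGGTCGAA, which matches the top strand at positions 33–43; primer 1 anneals to the top strand there with its 3' end pointing upstream toward position 33.
Primer 2 (TAGAGCCCAGATTC) matches the top strand directly at positions 130–143; it anneals to the bottom strand with its 3' end pointing downstream toward position 143.
The 3' ends diverge (primer 1 extends toward position 1, primer 2 toward position 177), so the primers never converge on a shared product.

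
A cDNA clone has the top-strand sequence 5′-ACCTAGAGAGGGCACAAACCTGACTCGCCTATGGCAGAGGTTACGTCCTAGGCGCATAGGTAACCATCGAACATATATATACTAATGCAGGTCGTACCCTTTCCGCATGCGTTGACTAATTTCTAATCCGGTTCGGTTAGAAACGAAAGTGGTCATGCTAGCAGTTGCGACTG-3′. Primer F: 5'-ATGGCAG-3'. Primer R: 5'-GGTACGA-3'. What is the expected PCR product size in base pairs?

Forward primer ATGGCAG is found on the top strand at positions 31–37.
The reverse primer's reverse complement is TCGTACC, which matches the template at positions 92–98.
Amplicon spans positions 31–98: 68 bp.

68 bp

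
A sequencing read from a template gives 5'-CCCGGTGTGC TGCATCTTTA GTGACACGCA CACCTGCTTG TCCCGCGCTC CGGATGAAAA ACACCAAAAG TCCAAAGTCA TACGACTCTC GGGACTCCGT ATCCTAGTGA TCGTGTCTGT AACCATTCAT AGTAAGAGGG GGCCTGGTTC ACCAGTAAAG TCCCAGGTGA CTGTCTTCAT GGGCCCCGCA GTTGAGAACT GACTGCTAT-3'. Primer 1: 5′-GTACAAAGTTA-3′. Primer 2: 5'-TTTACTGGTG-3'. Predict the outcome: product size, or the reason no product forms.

No product — primer 1 has no binding site in the template.

Primer 1 (GTACAAAGTTA) does not match the top strand, and its reverse complement TAACTTTGTAC does not match either.
With no annealing site for primer 1, no amplification occurs.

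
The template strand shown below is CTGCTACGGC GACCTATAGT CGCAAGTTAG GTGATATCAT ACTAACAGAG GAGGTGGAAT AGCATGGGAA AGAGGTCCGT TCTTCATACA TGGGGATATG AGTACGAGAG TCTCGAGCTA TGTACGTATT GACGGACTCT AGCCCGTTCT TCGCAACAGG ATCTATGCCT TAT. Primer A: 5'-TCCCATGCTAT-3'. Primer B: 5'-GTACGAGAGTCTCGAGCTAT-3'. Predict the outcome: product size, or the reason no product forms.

No product — the primers' 3' ends point away from each other.

Primer A (TCCCATGCTAT) has reverse complement ATAGCATGGGA, which matches the top strand at positions 59–69; primer A anneals to the top strand there with its 3' end pointing upstream toward position 59.
Primer B (GTACGAGAGTCTCGAGCTAT) matches the top strand directly at positions 102–121; it anneals to the bottom strand with its 3' end pointing downstream toward position 121.
The 3' ends diverge (primer A extends toward position 1, primer B toward position 173), so the primers never converge on a shared product.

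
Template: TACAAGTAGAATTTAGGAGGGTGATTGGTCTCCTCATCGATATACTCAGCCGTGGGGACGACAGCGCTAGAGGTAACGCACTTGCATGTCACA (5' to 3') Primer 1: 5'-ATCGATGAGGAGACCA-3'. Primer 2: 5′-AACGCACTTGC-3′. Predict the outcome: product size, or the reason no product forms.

No product — the primers' 3' ends point away from each other.

Primer 1 (ATCGATGAGGAGACCA) has reverse complement TGGTCTCCTCATCGAT, which matches the top strand at positions 26–41; primer 1 anneals to the top strand there with its 3' end pointing upstream toward position 26.
Primer 2 (AACGCACTTGC) matches the top strand directly at positions 75–85; it anneals to the bottom strand with its 3' end pointing downstream toward position 85.
The 3' ends diverge (primer 1 extends toward position 1, primer 2 toward position 93), so the primers never converge on a shared product.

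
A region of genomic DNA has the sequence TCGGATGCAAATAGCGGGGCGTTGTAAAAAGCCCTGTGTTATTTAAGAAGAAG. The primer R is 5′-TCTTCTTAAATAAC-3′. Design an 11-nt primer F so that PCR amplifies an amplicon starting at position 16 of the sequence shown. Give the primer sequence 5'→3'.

The reverse primer's reverse complement GTTATTTAAGAAGA matches the template at positions 38–51; the product starts at position 16.
The forward primer is identical to the top strand over positions 16–26: GGGGCGTTGTA.

5'-GGGGCGTTGTA-3'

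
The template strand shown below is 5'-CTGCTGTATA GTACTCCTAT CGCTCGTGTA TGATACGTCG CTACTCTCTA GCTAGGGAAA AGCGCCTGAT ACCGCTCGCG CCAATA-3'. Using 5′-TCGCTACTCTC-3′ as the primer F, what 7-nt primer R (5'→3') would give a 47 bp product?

5'-TTGGCGC-3'

The forward primer binds at positions 38–48, so a 47 bp product ends at position 38 + 47 − 1 = 84.
The reverse primer anneals to the top strand over positions 78–84, i.e. to GCGCCAA.
Its sequence written 5'→3' is the reverse complement: TTGGCGC.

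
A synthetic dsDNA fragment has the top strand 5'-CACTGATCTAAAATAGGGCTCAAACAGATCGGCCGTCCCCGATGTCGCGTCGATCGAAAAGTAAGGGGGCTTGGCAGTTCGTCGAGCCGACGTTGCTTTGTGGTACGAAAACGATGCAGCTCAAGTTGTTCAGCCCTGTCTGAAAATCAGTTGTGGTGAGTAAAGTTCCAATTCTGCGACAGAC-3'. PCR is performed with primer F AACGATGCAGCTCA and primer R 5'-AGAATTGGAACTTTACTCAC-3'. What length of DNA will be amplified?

66 bp

Forward primer AACGATGCAGCTCA is found on the top strand at positions 110–123.
Taking the reverse complement of AGAATTGGAACTTTACTCAC gives GTGAGTAAAGTTCCAATTCT, found at positions 156–175 on the template; the primer anneals here to the top strand with its 3' end pointing upstream.
Amplicon spans positions 110–175: 66 bp.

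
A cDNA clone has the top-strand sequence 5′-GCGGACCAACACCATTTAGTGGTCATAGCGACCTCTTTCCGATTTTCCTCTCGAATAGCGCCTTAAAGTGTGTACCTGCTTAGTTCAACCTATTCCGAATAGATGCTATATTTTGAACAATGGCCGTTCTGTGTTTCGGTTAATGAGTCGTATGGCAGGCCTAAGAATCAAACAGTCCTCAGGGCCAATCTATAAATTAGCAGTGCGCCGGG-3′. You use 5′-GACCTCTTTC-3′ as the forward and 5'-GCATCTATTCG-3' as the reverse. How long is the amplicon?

The forward primer matches the template at positions 30–39.
Reverse complement of the reverse primer: CGAATAGATGC. This occurs on the top strand at positions 96–106.
Product length = (reverse-primer end) − (forward-primer start) + 1 = 106 − 30 + 1 = 77 bp.

77 bp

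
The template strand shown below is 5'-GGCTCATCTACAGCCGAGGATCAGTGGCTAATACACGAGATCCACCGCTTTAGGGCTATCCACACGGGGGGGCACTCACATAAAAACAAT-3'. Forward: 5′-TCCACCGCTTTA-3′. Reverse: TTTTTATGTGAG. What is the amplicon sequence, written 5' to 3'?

The forward primer matches the template at positions 41–52.
Taking the reverse complement of TTTTTATGTGAG gives CTCACATAAAAA, found at positions 75–86 on the template; the primer anneals here to the top strand with its 3' end pointing upstream.
The product is the template from position 41 through 86 (46 bp).

5'-TCCACCGCTTTAGGGCTATCCACACGGGGGGGCACTCACATAAAAA-3'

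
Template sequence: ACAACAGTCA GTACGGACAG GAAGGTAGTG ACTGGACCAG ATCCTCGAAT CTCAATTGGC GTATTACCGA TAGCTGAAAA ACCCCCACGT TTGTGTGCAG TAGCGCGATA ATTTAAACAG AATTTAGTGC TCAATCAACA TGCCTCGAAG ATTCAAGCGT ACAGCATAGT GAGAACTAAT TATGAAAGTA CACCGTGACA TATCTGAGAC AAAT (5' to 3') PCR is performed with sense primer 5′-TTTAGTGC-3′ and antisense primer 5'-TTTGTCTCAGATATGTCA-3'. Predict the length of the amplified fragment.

Forward primer TTTAGTGC is found on the top strand at positions 123–130.
The reverse primer's reverse complement is TGACATATCTGAGACAAA, which matches the template at positions 196–213.
Product length = (reverse-primer end) − (forward-primer start) + 1 = 213 − 123 + 1 = 91 bp.

91 bp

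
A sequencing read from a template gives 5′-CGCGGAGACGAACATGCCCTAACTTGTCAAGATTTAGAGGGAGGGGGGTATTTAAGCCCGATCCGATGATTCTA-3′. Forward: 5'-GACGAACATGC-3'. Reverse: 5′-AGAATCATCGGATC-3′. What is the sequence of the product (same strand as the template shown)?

5'-GACGAACATGCCCTAACTTGTCAAGATTTAGAGGGAGGGGGGTATTTAAGCCCGATCCGATGATTCT-3'

The forward primer matches the template at positions 7–17.
Reverse complement of the reverse primer: GATCCGATGATTCT. This occurs on the top strand at positions 60–73.
The product is the template from position 7 through 73 (67 bp).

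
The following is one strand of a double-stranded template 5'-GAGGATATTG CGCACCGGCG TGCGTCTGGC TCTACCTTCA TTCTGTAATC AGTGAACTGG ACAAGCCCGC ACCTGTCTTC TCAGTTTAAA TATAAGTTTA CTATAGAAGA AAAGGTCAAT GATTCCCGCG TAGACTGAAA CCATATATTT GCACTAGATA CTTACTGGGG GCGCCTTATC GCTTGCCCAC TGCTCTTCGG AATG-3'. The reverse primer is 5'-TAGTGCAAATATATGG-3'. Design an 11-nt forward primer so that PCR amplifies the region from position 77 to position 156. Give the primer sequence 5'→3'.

5'-CTTCTCAGTTT-3'

The reverse primer's reverse complement CCATATATTTGCACTA matches the template at positions 141–156; the product starts at position 77.
The forward primer is identical to the top strand over positions 77–87: CTTCTCAGTTT.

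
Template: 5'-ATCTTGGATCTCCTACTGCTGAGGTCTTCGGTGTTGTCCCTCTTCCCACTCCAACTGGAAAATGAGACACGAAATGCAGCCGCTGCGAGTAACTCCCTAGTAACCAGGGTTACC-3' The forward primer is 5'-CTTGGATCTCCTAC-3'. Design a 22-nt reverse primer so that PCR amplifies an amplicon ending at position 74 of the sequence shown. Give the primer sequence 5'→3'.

The forward primer binds at positions 3–16; the product's 3' end on the top strand is position 74.
The reverse primer anneals to the top strand over positions 53–74, i.e. to AACTGGAAAATGAGACACGAAA.
Its sequence written 5'→3' is the reverse complement: TTTCGTGTCTCATTTTCCAGTT.

5'-TTTCGTGTCTCATTTTCCAGTT-3'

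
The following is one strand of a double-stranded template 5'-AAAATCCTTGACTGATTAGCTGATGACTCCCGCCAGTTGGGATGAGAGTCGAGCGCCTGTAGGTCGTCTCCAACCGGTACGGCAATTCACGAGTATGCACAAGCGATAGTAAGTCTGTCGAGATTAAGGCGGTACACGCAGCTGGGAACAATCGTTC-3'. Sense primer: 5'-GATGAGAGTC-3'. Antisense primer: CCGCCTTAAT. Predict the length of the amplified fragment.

Scanning the template, GATGAGAGTC occurs at positions 41–50; this primer anneals to the bottom strand there with its 3' end pointing downstream.
Reverse complement of the reverse primer: ATTAAGGCGG. This occurs on the top strand at positions 123–132.
Amplicon spans positions 41–132: 92 bp.

92 bp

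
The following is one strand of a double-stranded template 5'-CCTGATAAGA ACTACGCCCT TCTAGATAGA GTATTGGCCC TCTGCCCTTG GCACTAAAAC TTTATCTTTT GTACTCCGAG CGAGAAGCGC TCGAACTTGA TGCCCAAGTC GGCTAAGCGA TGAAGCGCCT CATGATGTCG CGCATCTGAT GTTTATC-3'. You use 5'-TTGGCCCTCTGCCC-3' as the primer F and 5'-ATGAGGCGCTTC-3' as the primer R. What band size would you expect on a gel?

100 bp

Scanning the template, TTGGCCCTCTGCCC occurs at positions 34–47; this primer anneals to the bottom strand there with its 3' end pointing downstream.
Reverse complement of the reverse primer: GAAGCGCCTCAT. This occurs on the top strand at positions 122–133.
Product length = (reverse-primer end) − (forward-primer start) + 1 = 133 − 34 + 1 = 100 bp.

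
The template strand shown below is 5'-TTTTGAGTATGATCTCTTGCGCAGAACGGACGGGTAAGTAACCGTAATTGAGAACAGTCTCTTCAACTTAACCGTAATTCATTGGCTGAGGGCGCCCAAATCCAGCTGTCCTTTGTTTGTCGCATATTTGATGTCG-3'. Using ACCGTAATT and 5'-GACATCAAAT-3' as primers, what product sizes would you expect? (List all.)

95 bp, 65 bp

The forward primer ACCGTAATT matches the top strand at positions 41–49, 71–79.
The reverse primer's reverse complement is ATTTGATGTC, matching at positions 126–135.
Each forward site pairs with the reverse site to give a product ending at position 135: sizes 95, 65 bp.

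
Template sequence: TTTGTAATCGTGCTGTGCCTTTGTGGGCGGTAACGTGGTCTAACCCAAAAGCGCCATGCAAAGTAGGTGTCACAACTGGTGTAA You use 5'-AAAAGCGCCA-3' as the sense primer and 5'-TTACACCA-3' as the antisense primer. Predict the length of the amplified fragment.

38 bp

Forward primer AAAAGCGCCA is found on the top strand at positions 47–56.
The reverse primer's reverse complement is TGGTGTAA, which matches the template at positions 77–84.
Amplicon spans positions 47–84: 38 bp.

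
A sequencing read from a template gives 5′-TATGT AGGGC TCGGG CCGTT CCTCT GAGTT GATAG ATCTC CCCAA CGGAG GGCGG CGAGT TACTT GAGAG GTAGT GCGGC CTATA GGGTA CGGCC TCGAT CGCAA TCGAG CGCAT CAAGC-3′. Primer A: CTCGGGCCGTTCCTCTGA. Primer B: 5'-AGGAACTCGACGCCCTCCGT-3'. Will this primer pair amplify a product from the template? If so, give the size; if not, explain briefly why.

No product — primer B has no binding site in the template.

Primer B (AGGAACTCGACGCCCTCCGT) does not match the top strand, and its reverse complement ACGGAGGGCGTCGAGTTCCT does not match either.
With no annealing site for primer B, no amplification occurs.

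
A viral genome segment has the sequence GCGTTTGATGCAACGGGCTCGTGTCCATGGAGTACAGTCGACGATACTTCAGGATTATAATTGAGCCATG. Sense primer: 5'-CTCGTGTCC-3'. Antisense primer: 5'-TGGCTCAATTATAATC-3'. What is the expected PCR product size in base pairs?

51 bp

The forward primer matches the template at positions 18–26.
Reverse complement of the reverse primer: GATTATAATTGAGCCA. This occurs on the top strand at positions 53–68.
Amplicon spans positions 18–68: 51 bp.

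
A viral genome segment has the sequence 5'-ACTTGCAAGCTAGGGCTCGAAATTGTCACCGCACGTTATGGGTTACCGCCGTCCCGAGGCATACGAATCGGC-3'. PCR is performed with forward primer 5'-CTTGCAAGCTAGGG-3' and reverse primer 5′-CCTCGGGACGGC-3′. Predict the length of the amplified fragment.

Scanning the template, CTTGCAAGCTAGGG occurs at positions 2–15; this primer anneals to the bottom strand there with its 3' end pointing downstream.
The reverse primer's reverse complement is GCCGTCCCGAGG, which matches the template at positions 48–59.
Product length = (reverse-primer end) − (forward-primer start) + 1 = 59 − 2 + 1 = 58 bp.

58 bp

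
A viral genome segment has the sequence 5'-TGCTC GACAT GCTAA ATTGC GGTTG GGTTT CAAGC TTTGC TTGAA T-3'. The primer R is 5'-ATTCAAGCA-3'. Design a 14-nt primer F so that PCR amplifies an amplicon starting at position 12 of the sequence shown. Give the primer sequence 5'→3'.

The reverse primer's reverse complement TGCTTGAAT matches the template at positions 38–46; the product starts at position 12.
The forward primer is identical to the top strand over positions 12–25: CTAAATTGCGGTTG.

5'-CTAAATTGCGGTTG-3'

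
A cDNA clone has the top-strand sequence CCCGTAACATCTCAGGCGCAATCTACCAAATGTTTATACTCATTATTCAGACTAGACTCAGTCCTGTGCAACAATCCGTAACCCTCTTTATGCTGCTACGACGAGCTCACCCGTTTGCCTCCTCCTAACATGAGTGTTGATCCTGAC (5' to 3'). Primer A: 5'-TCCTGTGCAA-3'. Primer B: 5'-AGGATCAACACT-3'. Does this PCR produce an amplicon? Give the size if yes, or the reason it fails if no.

Primer A (TCCTGTGCAA) matches the top strand at positions 62–71; it acts as a forward primer.
Primer B's reverse complement is AGTGTTGATCCT, matching the top strand at positions 133–144; it acts as a reverse primer.
The 3' ends face each other across positions 62–144, giving an 83 bp product.

Yes — an 83 bp product.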